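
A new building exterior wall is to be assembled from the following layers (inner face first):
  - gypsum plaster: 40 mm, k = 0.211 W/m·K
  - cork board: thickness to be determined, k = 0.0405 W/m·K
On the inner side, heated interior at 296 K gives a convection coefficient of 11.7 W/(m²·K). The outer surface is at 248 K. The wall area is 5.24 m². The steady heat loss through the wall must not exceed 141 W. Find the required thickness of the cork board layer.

L ≈ 61.1 mm

Treating each layer as a thermal resistance in series:
R_inner film = 1/(h_i·A) = 1/(11.7×5.24) = 0.01631 K/W
R_gypsum plaster = L/(kA) = 0.04/(0.211×5.24) = 0.03618 K/W
Sum of the known resistances R_other = 0.05249 K/W
Required total resistance R_tot = ΔT/Q_allow = 48/141 = 0.3404 K/W
R_cork board = R_tot − R_other = 0.2879 K/W
L = R·k·A = 0.2879×0.0405×5.24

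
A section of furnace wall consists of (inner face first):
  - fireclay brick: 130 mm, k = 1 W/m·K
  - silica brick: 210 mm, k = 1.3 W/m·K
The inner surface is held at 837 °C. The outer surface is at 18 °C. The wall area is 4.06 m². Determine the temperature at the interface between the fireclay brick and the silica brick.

T ≈ 472 °C

Treating each layer as a thermal resistance in series:
R_fireclay brick = L/(kA) = 0.13/(1×4.06) = 0.03202 K/W
R_silica brick = L/(kA) = 0.21/(1.3×4.06) = 0.03979 K/W
R_total = 0.07181 K/W;  Q = ΔT/R_total = 819/0.07181 = 11410 W
T_interface = T_inner − Q·ΣR(inner→interface) = 837 − 11400×0.03202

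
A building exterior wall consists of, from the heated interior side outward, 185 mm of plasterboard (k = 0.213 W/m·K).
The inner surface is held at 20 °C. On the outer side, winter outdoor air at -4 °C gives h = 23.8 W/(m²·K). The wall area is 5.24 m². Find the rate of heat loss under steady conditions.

Model the wall as resistances in series:
R_plasterboard = L/(kA) = 0.185/(0.213×5.24) = 0.1658 K/W
R_outer film = 1/(h_o·A) = 1/(23.8×5.24) = 0.008018 K/W
R_total = 0.1738 K/W
Q = ΔT / R_total = 24 / 0.1738

Q ≈ 138 W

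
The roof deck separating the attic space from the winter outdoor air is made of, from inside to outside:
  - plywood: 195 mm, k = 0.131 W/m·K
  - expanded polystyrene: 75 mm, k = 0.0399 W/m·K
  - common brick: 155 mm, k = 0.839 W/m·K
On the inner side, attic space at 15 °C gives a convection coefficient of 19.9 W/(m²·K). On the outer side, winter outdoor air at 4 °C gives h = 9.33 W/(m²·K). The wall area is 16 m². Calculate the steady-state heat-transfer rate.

Treating each layer as a thermal resistance in series:
R_inner film = 1/(h_i·A) = 1/(19.9×16) = 0.003141 K/W
R_plywood = L/(kA) = 0.195/(0.131×16) = 0.09303 K/W
R_expanded polystyrene = L/(kA) = 0.075/(0.0399×16) = 0.1175 K/W
R_common brick = L/(kA) = 0.155/(0.839×16) = 0.01155 K/W
R_outer film = 1/(h_o·A) = 1/(9.33×16) = 0.006699 K/W
R_total = 0.2319 K/W
Q = ΔT / R_total = 11 / 0.2319

Q ≈ 47.4 W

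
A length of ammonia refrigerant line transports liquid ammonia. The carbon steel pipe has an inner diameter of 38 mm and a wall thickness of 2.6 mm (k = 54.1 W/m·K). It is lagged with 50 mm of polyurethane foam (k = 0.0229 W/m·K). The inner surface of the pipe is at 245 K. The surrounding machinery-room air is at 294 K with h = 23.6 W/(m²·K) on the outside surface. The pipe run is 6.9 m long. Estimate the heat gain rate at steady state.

Q ≈ 40.1 W

For a radial system each layer contributes R = ln(r_out/r_in)/(2πkL); films add R = 1/(hA).
R_carbon steel pipe wall = ln(21.6/19)/(2π×54.1×6.9) = 5.468×10^-5 K/W
R_polyurethane foam = ln(71.6/21.6)/(2π×0.0229×6.9) = 1.207 K/W
R_outer film = 1/(h_o·2πr_oL) = 1/(23.6×2π×0.0716×6.9) = 0.01365 K/W
R_total = 1.221 K/W
Q = ΔT/R_total = 49/1.221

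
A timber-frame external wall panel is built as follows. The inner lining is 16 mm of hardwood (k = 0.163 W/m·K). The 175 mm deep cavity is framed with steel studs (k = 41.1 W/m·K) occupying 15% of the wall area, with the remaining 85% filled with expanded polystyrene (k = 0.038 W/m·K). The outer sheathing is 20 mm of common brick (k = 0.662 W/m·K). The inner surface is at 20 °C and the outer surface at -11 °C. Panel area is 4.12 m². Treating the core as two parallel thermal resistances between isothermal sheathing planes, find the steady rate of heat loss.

Sheathing layers in series; stud and cavity paths in parallel between them.
R_inner = 0.016/(0.163×4.12) = 0.02383 K/W
R_stud  = 0.175/(41.1×0.15×4.12) = 0.00689 K/W
R_cav   = 0.175/(0.038×0.85×4.12) = 1.315 K/W
1/R_core = 1/R_stud + 1/R_cav → R_core = 0.006854 K/W
R_outer = 0.02/(0.662×4.12) = 0.007333 K/W
R_total = 0.03801 K/W
Q = ΔT/R_total = 31/0.03801

Q ≈ 816 W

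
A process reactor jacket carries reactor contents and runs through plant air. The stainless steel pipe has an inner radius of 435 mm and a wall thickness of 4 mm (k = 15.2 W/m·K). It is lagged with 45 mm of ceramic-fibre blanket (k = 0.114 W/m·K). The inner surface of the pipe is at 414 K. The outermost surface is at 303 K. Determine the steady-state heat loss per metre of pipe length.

q′ ≈ 814 W/m

Per-layer cylindrical resistances, series-summed:
R_stainless steel pipe wall = ln(439/435)/(2π×15.2×1) = 9.584×10^-5 K/W
R_ceramic-fibre blanket = ln(484/439)/(2π×0.114×1) = 0.1362 K/W
R_total = 0.1363 K/W
Q = ΔT/R_total = 111/0.1363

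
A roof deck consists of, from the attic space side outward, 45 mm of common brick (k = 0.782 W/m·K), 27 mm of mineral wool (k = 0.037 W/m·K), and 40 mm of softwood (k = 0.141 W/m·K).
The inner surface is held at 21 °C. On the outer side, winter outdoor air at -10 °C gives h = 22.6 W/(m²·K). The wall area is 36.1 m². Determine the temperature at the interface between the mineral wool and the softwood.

Series thermal resistances:
R_common brick = L/(kA) = 0.045/(0.782×36.1) = 0.001594 K/W
R_mineral wool = L/(kA) = 0.027/(0.037×36.1) = 0.02021 K/W
R_softwood = L/(kA) = 0.04/(0.141×36.1) = 0.007858 K/W
R_outer film = 1/(h_o·A) = 1/(22.6×36.1) = 0.001226 K/W
R_total = 0.03089 K/W;  Q = ΔT/R_total = 31/0.03089 = 1003 W
T_interface = T_inner − Q·ΣR(inner→interface) = 21 − 1000×0.02181

T ≈ -0.884 °C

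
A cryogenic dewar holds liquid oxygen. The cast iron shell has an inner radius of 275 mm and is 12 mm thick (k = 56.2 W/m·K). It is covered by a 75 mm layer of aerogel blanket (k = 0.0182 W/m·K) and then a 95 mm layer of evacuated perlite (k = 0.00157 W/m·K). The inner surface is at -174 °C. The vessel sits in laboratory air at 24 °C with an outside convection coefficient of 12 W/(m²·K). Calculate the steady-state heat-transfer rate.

Each spherical layer contributes R = (1/r_i − 1/r_o)/(4πk):
R_cast iron shell = (1/0.275 − 1/0.287)/(4π×56.2) = 2.153×10^-4 K/W
R_aerogel blanket = (1/0.287 − 1/0.362)/(4π×0.0182) = 3.156 K/W
R_evacuated perlite = (1/0.362 − 1/0.457)/(4π×0.00157) = 29.11 K/W
R_outer film = 1/(h·4πr_o²) = 1/(12×4π×0.457²) = 0.03175 K/W
R_total = 32.29 K/W
Q = ΔT/R_total = 198/32.29

Q ≈ 6.13 W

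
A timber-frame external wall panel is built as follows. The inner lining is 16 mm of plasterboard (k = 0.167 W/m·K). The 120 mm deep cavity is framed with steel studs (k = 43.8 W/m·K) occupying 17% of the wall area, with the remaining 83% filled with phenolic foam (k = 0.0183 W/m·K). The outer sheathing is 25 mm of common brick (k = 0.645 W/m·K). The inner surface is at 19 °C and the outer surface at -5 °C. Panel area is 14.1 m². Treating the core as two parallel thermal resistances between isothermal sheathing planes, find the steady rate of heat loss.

Q ≈ 2250 W

Sheathing layers in series; stud and cavity paths in parallel between them.
R_inner = 0.016/(0.167×14.1) = 0.006795 K/W
R_stud  = 0.12/(43.8×0.17×14.1) = 0.001143 K/W
R_cav   = 0.12/(0.0183×0.83×14.1) = 0.5603 K/W
1/R_core = 1/R_stud + 1/R_cav → R_core = 0.001141 K/W
R_outer = 0.025/(0.645×14.1) = 0.002749 K/W
R_total = 0.01068 K/W
Q = ΔT/R_total = 24/0.01068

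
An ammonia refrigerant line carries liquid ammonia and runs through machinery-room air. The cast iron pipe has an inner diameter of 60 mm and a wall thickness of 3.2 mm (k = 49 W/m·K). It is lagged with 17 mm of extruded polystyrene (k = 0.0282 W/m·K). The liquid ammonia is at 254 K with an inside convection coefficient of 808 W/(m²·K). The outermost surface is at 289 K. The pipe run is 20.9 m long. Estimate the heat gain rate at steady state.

For a radial system each layer contributes R = ln(r_out/r_in)/(2πkL); films add R = 1/(hA).
R_inner film = 1/(h_i·2πr₁L) = 1/(808×2π×0.03×20.9) = 3.142×10^-4 K/W
R_cast iron pipe wall = ln(33.2/30)/(2π×49×20.9) = 1.575×10^-5 K/W
R_extruded polystyrene = ln(50.2/33.2)/(2π×0.0282×20.9) = 0.1117 K/W
R_total = 0.112 K/W
Q = ΔT/R_total = 35/0.112

Q ≈ 313 W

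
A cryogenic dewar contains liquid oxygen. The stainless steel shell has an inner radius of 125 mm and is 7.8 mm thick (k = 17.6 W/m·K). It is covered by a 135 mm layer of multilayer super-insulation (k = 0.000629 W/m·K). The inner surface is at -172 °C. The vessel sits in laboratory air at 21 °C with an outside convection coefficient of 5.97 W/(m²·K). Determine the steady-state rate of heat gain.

Q ≈ 0.402 W

Radial (spherical) resistances in series:
R_stainless steel shell = (1/0.125 − 1/0.1328)/(4π×17.6) = 0.002125 K/W
R_multilayer super-insulation = (1/0.1328 − 1/0.2678)/(4π×0.000629) = 480.2 K/W
R_outer film = 1/(h·4πr_o²) = 1/(5.97×4π×0.2678²) = 0.1859 K/W
R_total = 480.4 K/W
Q = ΔT/R_total = 193/480.4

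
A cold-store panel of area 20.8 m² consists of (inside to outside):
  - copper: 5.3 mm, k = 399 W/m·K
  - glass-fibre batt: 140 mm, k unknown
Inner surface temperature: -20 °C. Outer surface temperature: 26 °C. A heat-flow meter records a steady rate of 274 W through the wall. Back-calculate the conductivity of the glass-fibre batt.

k ≈ 0.0401 W/(m·K)

Series thermal resistances:
R_copper = L/(kA) = 0.0053/(399×20.8) = 6.386×10^-7 K/W
Sum of known resistances R_other = 6.386×10^-7 K/W
Total R = ΔT/Q = 46/274 = 0.1679 K/W
R_glass-fibre batt = R_total − R_other = 0.1679 K/W
k = L/(R·A) = 0.14/(0.1679×20.8)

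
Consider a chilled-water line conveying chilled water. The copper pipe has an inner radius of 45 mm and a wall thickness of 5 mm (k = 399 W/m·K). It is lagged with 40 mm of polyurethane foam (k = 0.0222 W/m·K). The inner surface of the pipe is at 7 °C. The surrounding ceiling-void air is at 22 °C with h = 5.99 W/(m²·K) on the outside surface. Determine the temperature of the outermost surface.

T ≈ 21 °C

Cylindrical conduction, so R = ln(r₂/r₁)/(2πkL) per layer, in series:
R_copper pipe wall = ln(50/45)/(2π×399×1) = 4.203×10^-5 K/W
R_polyurethane foam = ln(90/50)/(2π×0.0222×1) = 4.214 K/W
R_outer film = 1/(h_o·2πr_oL) = 1/(5.99×2π×0.09×1) = 0.2952 K/W
R_total = 4.509 K/W
Q = ΔT/R_total = 15/4.509
Q = 3.33 W/m
T_interface = T_inner + Q·ΣR(inner→interface) = 7 + 3.33×4.214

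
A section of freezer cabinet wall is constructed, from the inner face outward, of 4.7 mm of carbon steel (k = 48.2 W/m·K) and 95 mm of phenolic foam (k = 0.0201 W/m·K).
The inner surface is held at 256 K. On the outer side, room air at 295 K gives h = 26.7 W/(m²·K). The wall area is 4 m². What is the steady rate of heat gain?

Series thermal resistances:
R_carbon steel = L/(kA) = 0.0047/(48.2×4) = 2.438×10^-5 K/W
R_phenolic foam = L/(kA) = 0.095/(0.0201×4) = 1.182 K/W
R_outer film = 1/(h_o·A) = 1/(26.7×4) = 0.009363 K/W
R_total = 1.191 K/W
Q = ΔT / R_total = 39 / 1.191

Q ≈ 32.7 W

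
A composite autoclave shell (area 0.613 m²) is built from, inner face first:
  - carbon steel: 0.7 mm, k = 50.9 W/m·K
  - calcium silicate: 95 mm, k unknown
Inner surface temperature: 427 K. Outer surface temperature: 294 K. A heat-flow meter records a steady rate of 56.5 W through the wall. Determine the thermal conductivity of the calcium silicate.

Treating each layer as a thermal resistance in series:
R_carbon steel = L/(kA) = 0.0007/(50.9×0.613) = 2.243×10^-5 K/W
Sum of known resistances R_other = 2.243×10^-5 K/W
Total R = ΔT/Q = 133/56.5 = 2.354 K/W
R_calcium silicate = R_total − R_other = 2.354 K/W
k = L/(R·A) = 0.095/(2.354×0.613)

k ≈ 0.0658 W/(m·K)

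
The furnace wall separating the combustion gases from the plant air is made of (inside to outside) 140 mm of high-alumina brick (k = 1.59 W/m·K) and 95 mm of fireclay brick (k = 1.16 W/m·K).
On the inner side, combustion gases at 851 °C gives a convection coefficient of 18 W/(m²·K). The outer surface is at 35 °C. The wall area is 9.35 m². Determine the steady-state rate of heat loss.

Q ≈ 33800 W

Series thermal resistances:
R_inner film = 1/(h_i·A) = 1/(18×9.35) = 0.005942 K/W
R_high-alumina brick = L/(kA) = 0.14/(1.59×9.35) = 0.009417 K/W
R_fireclay brick = L/(kA) = 0.095/(1.16×9.35) = 0.008759 K/W
R_total = 0.02412 K/W
Q = ΔT / R_total = 816 / 0.02412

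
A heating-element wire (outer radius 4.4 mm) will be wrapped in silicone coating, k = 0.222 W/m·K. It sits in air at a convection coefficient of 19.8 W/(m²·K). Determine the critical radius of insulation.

For a cylinder r_cr = k/h = 0.222/19.8
r_cr = 11.2 mm; since the bare radius (4.4 mm) is below r_cr, adding a thin layer of insulation will *increase* heat loss.

r_cr ≈ 11.2 mm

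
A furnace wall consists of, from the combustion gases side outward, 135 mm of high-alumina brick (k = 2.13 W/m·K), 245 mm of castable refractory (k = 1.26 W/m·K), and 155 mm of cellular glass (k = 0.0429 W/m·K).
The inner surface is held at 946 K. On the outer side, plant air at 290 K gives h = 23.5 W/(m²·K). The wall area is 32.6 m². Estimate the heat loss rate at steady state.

Q ≈ 5460 W

Treating each layer as a thermal resistance in series:
R_high-alumina brick = L/(kA) = 0.135/(2.13×32.6) = 0.001944 K/W
R_castable refractory = L/(kA) = 0.245/(1.26×32.6) = 0.005965 K/W
R_cellular glass = L/(kA) = 0.155/(0.0429×32.6) = 0.1108 K/W
R_outer film = 1/(h_o·A) = 1/(23.5×32.6) = 0.001305 K/W
R_total = 0.12 K/W
Q = ΔT / R_total = 656 / 0.12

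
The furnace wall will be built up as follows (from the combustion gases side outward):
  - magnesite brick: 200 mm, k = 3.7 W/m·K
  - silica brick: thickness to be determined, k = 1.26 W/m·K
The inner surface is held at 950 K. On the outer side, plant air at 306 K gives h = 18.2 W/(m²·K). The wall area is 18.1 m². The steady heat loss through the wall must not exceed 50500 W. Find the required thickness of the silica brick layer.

L ≈ 153 mm

Model the wall as resistances in series:
R_magnesite brick = L/(kA) = 0.2/(3.7×18.1) = 0.002986 K/W
R_outer film = 1/(h_o·A) = 1/(18.2×18.1) = 0.003036 K/W
Sum of the known resistances R_other = 0.006022 K/W
Required total resistance R_tot = ΔT/Q_allow = 644/50500 = 0.01275 K/W
R_silica brick = R_tot − R_other = 0.00673 K/W
L = R·k·A = 0.00673×1.26×18.1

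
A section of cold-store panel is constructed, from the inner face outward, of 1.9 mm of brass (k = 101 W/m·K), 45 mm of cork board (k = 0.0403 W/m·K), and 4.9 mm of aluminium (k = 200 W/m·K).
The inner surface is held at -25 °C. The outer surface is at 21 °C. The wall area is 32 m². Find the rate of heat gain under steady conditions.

Q ≈ 1320 W

Model the wall as resistances in series:
R_brass = L/(kA) = 0.0019/(101×32) = 5.879×10^-7 K/W
R_cork board = L/(kA) = 0.045/(0.0403×32) = 0.03489 K/W
R_aluminium = L/(kA) = 0.0049/(200×32) = 7.656×10^-7 K/W
R_total = 0.0349 K/W
Q = ΔT / R_total = 46 / 0.0349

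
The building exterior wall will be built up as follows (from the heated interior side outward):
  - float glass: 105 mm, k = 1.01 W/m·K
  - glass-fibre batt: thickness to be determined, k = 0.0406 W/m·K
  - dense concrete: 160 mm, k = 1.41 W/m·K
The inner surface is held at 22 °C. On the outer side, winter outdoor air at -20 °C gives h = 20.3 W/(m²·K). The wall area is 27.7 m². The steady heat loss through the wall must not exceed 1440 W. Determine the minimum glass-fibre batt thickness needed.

L ≈ 22 mm

Treating each layer as a thermal resistance in series:
R_float glass = L/(kA) = 0.105/(1.01×27.7) = 0.003753 K/W
R_dense concrete = L/(kA) = 0.16/(1.41×27.7) = 0.004097 K/W
R_outer film = 1/(h_o·A) = 1/(20.3×27.7) = 0.001778 K/W
Sum of the known resistances R_other = 0.009628 K/W
Required total resistance R_tot = ΔT/Q_allow = 42/1440 = 0.02917 K/W
R_glass-fibre batt = R_tot − R_other = 0.01954 K/W
L = R·k·A = 0.01954×0.0406×27.7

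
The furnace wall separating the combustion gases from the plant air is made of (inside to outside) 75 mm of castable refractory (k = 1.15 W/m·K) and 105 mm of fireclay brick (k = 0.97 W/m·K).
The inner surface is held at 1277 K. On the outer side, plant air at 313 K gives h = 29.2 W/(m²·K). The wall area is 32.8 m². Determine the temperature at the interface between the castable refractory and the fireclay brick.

Treating each layer as a thermal resistance in series:
R_castable refractory = L/(kA) = 0.075/(1.15×32.8) = 0.001988 K/W
R_fireclay brick = L/(kA) = 0.105/(0.97×32.8) = 0.0033 K/W
R_outer film = 1/(h_o·A) = 1/(29.2×32.8) = 0.001044 K/W
R_total = 0.006333 K/W;  Q = ΔT/R_total = 964/0.006333 = 152200 W
T_interface = T_inner − Q·ΣR(inner→interface) = 1277 − 152000×0.001988

T ≈ 974 K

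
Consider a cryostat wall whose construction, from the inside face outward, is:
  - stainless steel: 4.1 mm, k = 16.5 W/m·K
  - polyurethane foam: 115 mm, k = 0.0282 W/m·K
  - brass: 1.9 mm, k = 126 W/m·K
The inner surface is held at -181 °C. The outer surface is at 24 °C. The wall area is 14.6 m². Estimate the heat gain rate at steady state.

Thermal resistances in series:
R_stainless steel = L/(kA) = 0.0041/(16.5×14.6) = 1.702×10^-5 K/W
R_polyurethane foam = L/(kA) = 0.115/(0.0282×14.6) = 0.2793 K/W
R_brass = L/(kA) = 0.0019/(126×14.6) = 1.033×10^-6 K/W
R_total = 0.2793 K/W
Q = ΔT / R_total = 205 / 0.2793

Q ≈ 734 W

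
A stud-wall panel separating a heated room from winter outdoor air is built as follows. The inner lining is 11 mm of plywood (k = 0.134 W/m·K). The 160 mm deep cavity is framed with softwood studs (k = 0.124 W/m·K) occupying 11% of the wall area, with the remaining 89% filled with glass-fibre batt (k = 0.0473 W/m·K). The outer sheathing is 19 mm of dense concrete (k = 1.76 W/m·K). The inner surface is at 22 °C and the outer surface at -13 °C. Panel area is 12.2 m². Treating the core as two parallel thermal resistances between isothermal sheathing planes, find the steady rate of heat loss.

Sheathing layers in series; stud and cavity paths in parallel between them.
R_inner = 0.011/(0.134×12.2) = 0.006729 K/W
R_stud  = 0.16/(0.124×0.11×12.2) = 0.9615 K/W
R_cav   = 0.16/(0.0473×0.89×12.2) = 0.3115 K/W
1/R_core = 1/R_stud + 1/R_cav → R_core = 0.2353 K/W
R_outer = 0.019/(1.76×12.2) = 8.849×10^-4 K/W
R_total = 0.2429 K/W
Q = ΔT/R_total = 35/0.2429

Q ≈ 144 W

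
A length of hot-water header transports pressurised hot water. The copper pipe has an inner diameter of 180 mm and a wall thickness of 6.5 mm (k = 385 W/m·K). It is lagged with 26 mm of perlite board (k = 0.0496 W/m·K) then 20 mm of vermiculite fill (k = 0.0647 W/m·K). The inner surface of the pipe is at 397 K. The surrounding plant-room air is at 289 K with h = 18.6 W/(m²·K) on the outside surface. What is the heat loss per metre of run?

For a radial system each layer contributes R = ln(r_out/r_in)/(2πkL); films add R = 1/(hA).
R_copper pipe wall = ln(96.5/90)/(2π×385×1) = 2.883×10^-5 K/W
R_perlite board = ln(122.5/96.5)/(2π×0.0496×1) = 0.7655 K/W
R_vermiculite fill = ln(142.5/122.5)/(2π×0.0647×1) = 0.372 K/W
R_outer film = 1/(h_o·2πr_oL) = 1/(18.6×2π×0.1425×1) = 0.06005 K/W
R_total = 1.198 K/W
Q = ΔT/R_total = 108/1.198

q′ ≈ 90.2 W/m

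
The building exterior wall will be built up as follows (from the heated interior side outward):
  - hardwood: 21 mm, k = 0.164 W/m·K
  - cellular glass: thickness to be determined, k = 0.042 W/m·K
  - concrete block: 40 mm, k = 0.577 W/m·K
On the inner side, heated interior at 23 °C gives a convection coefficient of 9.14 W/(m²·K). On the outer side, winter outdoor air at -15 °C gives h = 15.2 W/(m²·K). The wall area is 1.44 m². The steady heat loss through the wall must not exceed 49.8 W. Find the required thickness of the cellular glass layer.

Thermal resistances in series:
R_inner film = 1/(h_i·A) = 1/(9.14×1.44) = 0.07598 K/W
R_hardwood = L/(kA) = 0.021/(0.164×1.44) = 0.08892 K/W
R_concrete block = L/(kA) = 0.04/(0.577×1.44) = 0.04814 K/W
R_outer film = 1/(h_o·A) = 1/(15.2×1.44) = 0.04569 K/W
Sum of the known resistances R_other = 0.2587 K/W
Required total resistance R_tot = ΔT/Q_allow = 38/49.8 = 0.7631 K/W
R_cellular glass = R_tot − R_other = 0.5043 K/W
L = R·k·A = 0.5043×0.042×1.44

L ≈ 30.5 mm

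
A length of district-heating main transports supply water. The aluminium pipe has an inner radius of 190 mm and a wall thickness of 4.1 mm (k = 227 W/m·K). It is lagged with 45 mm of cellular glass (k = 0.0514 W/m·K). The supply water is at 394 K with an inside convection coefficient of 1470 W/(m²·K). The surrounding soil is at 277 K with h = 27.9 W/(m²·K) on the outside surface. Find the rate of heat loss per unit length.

Treating each annulus and film as a series resistance:
R_inner film = 1/(h_i·2πr₁L) = 1/(1470×2π×0.19×1) = 5.698×10^-4 K/W
R_aluminium pipe wall = ln(194.1/190)/(2π×227×1) = 1.497×10^-5 K/W
R_cellular glass = ln(239.1/194.1)/(2π×0.0514×1) = 0.6456 K/W
R_outer film = 1/(h_o·2πr_oL) = 1/(27.9×2π×0.2391×1) = 0.02386 K/W
R_total = 0.6701 K/W
Q = ΔT/R_total = 117/0.6701

q′ ≈ 175 W/m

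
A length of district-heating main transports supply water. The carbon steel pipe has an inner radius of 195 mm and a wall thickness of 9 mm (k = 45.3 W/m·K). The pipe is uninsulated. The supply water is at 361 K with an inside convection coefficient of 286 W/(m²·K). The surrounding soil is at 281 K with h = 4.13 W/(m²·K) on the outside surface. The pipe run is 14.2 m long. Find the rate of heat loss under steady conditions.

Q ≈ 5920 W

Cylindrical conduction, so R = ln(r₂/r₁)/(2πkL) per layer, in series:
R_inner film = 1/(h_i·2πr₁L) = 1/(286×2π×0.195×14.2) = 2.01×10^-4 K/W
R_carbon steel pipe wall = ln(204/195)/(2π×45.3×14.2) = 1.116×10^-5 K/W
R_outer film = 1/(h_o·2πr_oL) = 1/(4.13×2π×0.204×14.2) = 0.0133 K/W
R_total = 0.01352 K/W
Q = ΔT/R_total = 80/0.01352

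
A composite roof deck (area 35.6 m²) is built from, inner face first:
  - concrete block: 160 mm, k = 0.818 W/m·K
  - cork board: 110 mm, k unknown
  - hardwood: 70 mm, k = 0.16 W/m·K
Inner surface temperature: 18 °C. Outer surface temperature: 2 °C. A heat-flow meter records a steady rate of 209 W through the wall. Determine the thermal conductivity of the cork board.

k ≈ 0.0526 W/(m·K)

Thermal resistances in series:
R_concrete block = L/(kA) = 0.16/(0.818×35.6) = 0.005494 K/W
R_hardwood = L/(kA) = 0.07/(0.16×35.6) = 0.01229 K/W
Sum of known resistances R_other = 0.01778 K/W
Total R = ΔT/Q = 16/209 = 0.07656 K/W
R_cork board = R_total − R_other = 0.05877 K/W
k = L/(R·A) = 0.11/(0.05877×35.6)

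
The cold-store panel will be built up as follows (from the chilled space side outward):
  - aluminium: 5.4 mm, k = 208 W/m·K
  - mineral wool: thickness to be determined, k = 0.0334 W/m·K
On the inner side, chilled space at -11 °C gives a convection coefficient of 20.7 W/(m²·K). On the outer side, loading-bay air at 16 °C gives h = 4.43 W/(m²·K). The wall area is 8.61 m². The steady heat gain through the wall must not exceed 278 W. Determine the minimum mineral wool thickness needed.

L ≈ 18.8 mm

Treating each layer as a thermal resistance in series:
R_inner film = 1/(h_i·A) = 1/(20.7×8.61) = 0.005611 K/W
R_aluminium = L/(kA) = 0.0054/(208×8.61) = 3.015×10^-6 K/W
R_outer film = 1/(h_o·A) = 1/(4.43×8.61) = 0.02622 K/W
Sum of the known resistances R_other = 0.03183 K/W
Required total resistance R_tot = ΔT/Q_allow = 27/278 = 0.09712 K/W
R_mineral wool = R_tot − R_other = 0.06529 K/W
L = R·k·A = 0.06529×0.0334×8.61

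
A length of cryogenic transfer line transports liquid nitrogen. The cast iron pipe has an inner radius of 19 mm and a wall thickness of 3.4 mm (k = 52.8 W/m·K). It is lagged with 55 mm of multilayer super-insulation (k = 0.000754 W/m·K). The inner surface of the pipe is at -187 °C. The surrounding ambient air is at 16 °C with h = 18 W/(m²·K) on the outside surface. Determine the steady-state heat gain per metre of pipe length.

q′ ≈ 0.775 W/m

Radial resistances (cylindrical: R_cond = ln(r_o/r_i)/(2πkL), R_conv = 1/(h·2πrL)):
R_cast iron pipe wall = ln(22.4/19)/(2π×52.8×1) = 4.962×10^-4 K/W
R_multilayer super-insulation = ln(77.4/22.4)/(2π×0.000754×1) = 261.7 K/W
R_outer film = 1/(h_o·2πr_oL) = 1/(18×2π×0.0774×1) = 0.1142 K/W
R_total = 261.8 K/W
Q = ΔT/R_total = 203/261.8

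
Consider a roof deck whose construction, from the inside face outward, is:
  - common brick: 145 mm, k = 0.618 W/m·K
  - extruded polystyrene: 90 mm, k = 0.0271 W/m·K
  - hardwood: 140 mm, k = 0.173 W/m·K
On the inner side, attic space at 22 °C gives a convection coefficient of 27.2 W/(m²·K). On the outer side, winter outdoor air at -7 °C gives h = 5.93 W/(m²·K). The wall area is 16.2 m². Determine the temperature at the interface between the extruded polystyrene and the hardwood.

T ≈ -0.795 °C

Thermal resistances in series:
R_inner film = 1/(h_i·A) = 1/(27.2×16.2) = 0.002269 K/W
R_common brick = L/(kA) = 0.145/(0.618×16.2) = 0.01448 K/W
R_extruded polystyrene = L/(kA) = 0.09/(0.0271×16.2) = 0.205 K/W
R_hardwood = L/(kA) = 0.14/(0.173×16.2) = 0.04995 K/W
R_outer film = 1/(h_o·A) = 1/(5.93×16.2) = 0.01041 K/W
R_total = 0.2821 K/W;  Q = ΔT/R_total = 29/0.2821 = 102.8 W
T_interface = T_inner − Q·ΣR(inner→interface) = 22 − 103×0.2218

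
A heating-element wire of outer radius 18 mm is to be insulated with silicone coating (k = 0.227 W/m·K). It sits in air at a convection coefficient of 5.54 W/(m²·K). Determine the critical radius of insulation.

r_cr ≈ 41 mm

For a cylinder r_cr = k/h = 0.227/5.54
r_cr = 41 mm; since the bare radius (18 mm) is below r_cr, adding a thin layer of insulation will *increase* heat loss.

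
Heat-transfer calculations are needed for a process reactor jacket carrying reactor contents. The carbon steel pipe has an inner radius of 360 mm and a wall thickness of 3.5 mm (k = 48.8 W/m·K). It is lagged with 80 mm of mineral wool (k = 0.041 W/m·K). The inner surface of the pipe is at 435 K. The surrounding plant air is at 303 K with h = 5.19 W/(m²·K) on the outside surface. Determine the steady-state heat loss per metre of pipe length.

Treating each annulus and film as a series resistance:
R_carbon steel pipe wall = ln(363.5/360)/(2π×48.8×1) = 3.155×10^-5 K/W
R_mineral wool = ln(443.5/363.5)/(2π×0.041×1) = 0.7722 K/W
R_outer film = 1/(h_o·2πr_oL) = 1/(5.19×2π×0.4435×1) = 0.06914 K/W
R_total = 0.8413 K/W
Q = ΔT/R_total = 132/0.8413

q′ ≈ 157 W/m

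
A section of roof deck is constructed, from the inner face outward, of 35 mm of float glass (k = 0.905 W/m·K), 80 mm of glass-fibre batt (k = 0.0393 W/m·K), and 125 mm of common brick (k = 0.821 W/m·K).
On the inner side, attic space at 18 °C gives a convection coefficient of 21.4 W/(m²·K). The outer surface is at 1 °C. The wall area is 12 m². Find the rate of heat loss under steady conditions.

Model the wall as resistances in series:
R_inner film = 1/(h_i·A) = 1/(21.4×12) = 0.003894 K/W
R_float glass = L/(kA) = 0.035/(0.905×12) = 0.003223 K/W
R_glass-fibre batt = L/(kA) = 0.08/(0.0393×12) = 0.1696 K/W
R_common brick = L/(kA) = 0.125/(0.821×12) = 0.01269 K/W
R_total = 0.1894 K/W
Q = ΔT / R_total = 17 / 0.1894

Q ≈ 89.7 W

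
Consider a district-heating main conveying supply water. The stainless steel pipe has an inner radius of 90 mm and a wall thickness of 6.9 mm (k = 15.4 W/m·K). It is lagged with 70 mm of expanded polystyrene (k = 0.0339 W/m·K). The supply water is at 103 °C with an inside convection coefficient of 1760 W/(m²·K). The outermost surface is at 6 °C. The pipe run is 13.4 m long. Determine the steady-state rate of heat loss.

Q ≈ 509 W

Radial resistances (cylindrical: R_cond = ln(r_o/r_i)/(2πkL), R_conv = 1/(h·2πrL)):
R_inner film = 1/(h_i·2πr₁L) = 1/(1760×2π×0.09×13.4) = 7.498×10^-5 K/W
R_stainless steel pipe wall = ln(96.9/90)/(2π×15.4×13.4) = 5.697×10^-5 K/W
R_expanded polystyrene = ln(166.9/96.9)/(2π×0.0339×13.4) = 0.1905 K/W
R_total = 0.1906 K/W
Q = ΔT/R_total = 97/0.1906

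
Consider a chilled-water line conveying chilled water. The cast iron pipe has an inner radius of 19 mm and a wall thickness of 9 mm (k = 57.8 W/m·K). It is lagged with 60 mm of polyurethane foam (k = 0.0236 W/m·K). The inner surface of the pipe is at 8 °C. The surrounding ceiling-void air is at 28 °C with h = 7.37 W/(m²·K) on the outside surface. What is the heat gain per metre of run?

Radial resistances (cylindrical: R_cond = ln(r_o/r_i)/(2πkL), R_conv = 1/(h·2πrL)):
R_cast iron pipe wall = ln(28/19)/(2π×57.8×1) = 0.001068 K/W
R_polyurethane foam = ln(88/28)/(2π×0.0236×1) = 7.723 K/W
R_outer film = 1/(h_o·2πr_oL) = 1/(7.37×2π×0.088×1) = 0.2454 K/W
R_total = 7.969 K/W
Q = ΔT/R_total = 20/7.969

q′ ≈ 2.51 W/m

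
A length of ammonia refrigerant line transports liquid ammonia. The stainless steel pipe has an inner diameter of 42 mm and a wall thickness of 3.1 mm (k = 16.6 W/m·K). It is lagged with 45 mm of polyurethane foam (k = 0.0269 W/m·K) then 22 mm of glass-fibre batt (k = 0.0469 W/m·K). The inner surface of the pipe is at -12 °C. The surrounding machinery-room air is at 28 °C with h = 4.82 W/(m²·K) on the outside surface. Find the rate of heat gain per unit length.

For a radial system each layer contributes R = ln(r_out/r_in)/(2πkL); films add R = 1/(hA).
R_stainless steel pipe wall = ln(24.1/21)/(2π×16.6×1) = 0.00132 K/W
R_polyurethane foam = ln(69.1/24.1)/(2π×0.0269×1) = 6.232 K/W
R_glass-fibre batt = ln(91.1/69.1)/(2π×0.0469×1) = 0.938 K/W
R_outer film = 1/(h_o·2πr_oL) = 1/(4.82×2π×0.0911×1) = 0.3625 K/W
R_total = 7.534 K/W
Q = ΔT/R_total = 40/7.534

q′ ≈ 5.31 W/m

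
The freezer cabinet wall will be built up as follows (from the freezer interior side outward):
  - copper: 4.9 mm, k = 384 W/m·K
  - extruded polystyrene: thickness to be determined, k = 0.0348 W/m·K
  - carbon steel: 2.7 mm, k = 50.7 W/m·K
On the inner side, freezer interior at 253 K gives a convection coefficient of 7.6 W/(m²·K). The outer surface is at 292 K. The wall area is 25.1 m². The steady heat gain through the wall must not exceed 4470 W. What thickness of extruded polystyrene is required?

Thermal resistances in series:
R_inner film = 1/(h_i·A) = 1/(7.6×25.1) = 0.005242 K/W
R_copper = L/(kA) = 0.0049/(384×25.1) = 5.084×10^-7 K/W
R_carbon steel = L/(kA) = 0.0027/(50.7×25.1) = 2.122×10^-6 K/W
Sum of the known resistances R_other = 0.005245 K/W
Required total resistance R_tot = ΔT/Q_allow = 39/4470 = 0.008725 K/W
R_extruded polystyrene = R_tot − R_other = 0.00348 K/W
L = R·k·A = 0.00348×0.0348×25.1

L ≈ 3.04 mm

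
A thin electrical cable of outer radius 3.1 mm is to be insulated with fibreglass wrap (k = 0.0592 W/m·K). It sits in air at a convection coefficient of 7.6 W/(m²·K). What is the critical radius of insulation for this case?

r_cr ≈ 7.79 mm

For a cylinder r_cr = k/h = 0.0592/7.6
r_cr = 7.79 mm; since the bare radius (3.1 mm) is below r_cr, adding a thin layer of insulation will *increase* heat loss.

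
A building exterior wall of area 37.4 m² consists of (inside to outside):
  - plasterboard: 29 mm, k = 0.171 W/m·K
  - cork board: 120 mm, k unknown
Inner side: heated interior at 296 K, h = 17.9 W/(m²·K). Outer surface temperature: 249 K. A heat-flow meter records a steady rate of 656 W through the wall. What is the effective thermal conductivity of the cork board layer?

k ≈ 0.0489 W/(m·K)

Using the resistance-network approach (series):
R_inner film = 1/(h_i·A) = 1/(17.9×37.4) = 0.001494 K/W
R_plasterboard = L/(kA) = 0.029/(0.171×37.4) = 0.004535 K/W
Sum of known resistances R_other = 0.006028 K/W
Total R = ΔT/Q = 47/656 = 0.07165 K/W
R_cork board = R_total − R_other = 0.06562 K/W
k = L/(R·A) = 0.12/(0.06562×37.4)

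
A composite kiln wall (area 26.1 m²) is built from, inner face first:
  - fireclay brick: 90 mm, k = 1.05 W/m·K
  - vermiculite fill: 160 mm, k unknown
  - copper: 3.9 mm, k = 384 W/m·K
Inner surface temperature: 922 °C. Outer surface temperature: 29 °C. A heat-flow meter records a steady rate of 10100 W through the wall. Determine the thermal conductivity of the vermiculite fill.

Model the wall as resistances in series:
R_fireclay brick = L/(kA) = 0.09/(1.05×26.1) = 0.003284 K/W
R_copper = L/(kA) = 0.0039/(384×26.1) = 3.891×10^-7 K/W
Sum of known resistances R_other = 0.003284 K/W
Total R = ΔT/Q = 893/10100 = 0.08842 K/W
R_vermiculite fill = R_total − R_other = 0.08513 K/W
k = L/(R·A) = 0.16/(0.08513×26.1)

k ≈ 0.072 W/(m·K)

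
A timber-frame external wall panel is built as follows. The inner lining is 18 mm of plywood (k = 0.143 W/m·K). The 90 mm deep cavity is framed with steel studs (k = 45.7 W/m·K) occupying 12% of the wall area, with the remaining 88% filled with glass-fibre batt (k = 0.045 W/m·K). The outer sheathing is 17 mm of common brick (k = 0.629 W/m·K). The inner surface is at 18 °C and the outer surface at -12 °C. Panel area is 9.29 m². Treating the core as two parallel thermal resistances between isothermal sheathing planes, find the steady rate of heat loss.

Sheathing layers in series; stud and cavity paths in parallel between them.
R_inner = 0.018/(0.143×9.29) = 0.01355 K/W
R_stud  = 0.09/(45.7×0.12×9.29) = 0.001767 K/W
R_cav   = 0.09/(0.045×0.88×9.29) = 0.2446 K/W
1/R_core = 1/R_stud + 1/R_cav → R_core = 0.001754 K/W
R_outer = 0.017/(0.629×9.29) = 0.002909 K/W
R_total = 0.01821 K/W
Q = ΔT/R_total = 30/0.01821

Q ≈ 1650 W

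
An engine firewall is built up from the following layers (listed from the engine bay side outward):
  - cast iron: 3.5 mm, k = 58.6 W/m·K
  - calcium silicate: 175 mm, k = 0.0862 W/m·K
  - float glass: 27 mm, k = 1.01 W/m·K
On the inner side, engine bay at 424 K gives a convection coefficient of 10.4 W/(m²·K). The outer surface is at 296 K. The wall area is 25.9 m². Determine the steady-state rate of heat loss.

Thermal resistances in series:
R_inner film = 1/(h_i·A) = 1/(10.4×25.9) = 0.003713 K/W
R_cast iron = L/(kA) = 0.0035/(58.6×25.9) = 2.306×10^-6 K/W
R_calcium silicate = L/(kA) = 0.175/(0.0862×25.9) = 0.07838 K/W
R_float glass = L/(kA) = 0.027/(1.01×25.9) = 0.001032 K/W
R_total = 0.08313 K/W
Q = ΔT / R_total = 128 / 0.08313

Q ≈ 1540 W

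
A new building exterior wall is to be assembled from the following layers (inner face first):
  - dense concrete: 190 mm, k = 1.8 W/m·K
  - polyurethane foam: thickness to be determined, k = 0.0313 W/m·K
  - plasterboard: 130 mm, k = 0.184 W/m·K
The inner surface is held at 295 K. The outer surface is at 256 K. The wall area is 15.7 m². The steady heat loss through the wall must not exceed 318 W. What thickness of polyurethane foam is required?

Thermal resistances in series:
R_dense concrete = L/(kA) = 0.19/(1.8×15.7) = 0.006723 K/W
R_plasterboard = L/(kA) = 0.13/(0.184×15.7) = 0.045 K/W
Sum of the known resistances R_other = 0.05172 K/W
Required total resistance R_tot = ΔT/Q_allow = 39/318 = 0.1226 K/W
R_polyurethane foam = R_tot − R_other = 0.07092 K/W
L = R·k·A = 0.07092×0.0313×15.7

L ≈ 34.8 mm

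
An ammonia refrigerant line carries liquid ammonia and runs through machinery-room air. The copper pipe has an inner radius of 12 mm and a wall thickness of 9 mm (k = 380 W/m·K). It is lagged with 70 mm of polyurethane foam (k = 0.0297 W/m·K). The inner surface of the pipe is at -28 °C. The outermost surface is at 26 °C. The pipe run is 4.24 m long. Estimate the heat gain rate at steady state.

Q ≈ 29.1 W

Per-layer cylindrical resistances, series-summed:
R_copper pipe wall = ln(21/12)/(2π×380×4.24) = 5.528×10^-5 K/W
R_polyurethane foam = ln(91/21)/(2π×0.0297×4.24) = 1.853 K/W
R_total = 1.853 K/W
Q = ΔT/R_total = 54/1.853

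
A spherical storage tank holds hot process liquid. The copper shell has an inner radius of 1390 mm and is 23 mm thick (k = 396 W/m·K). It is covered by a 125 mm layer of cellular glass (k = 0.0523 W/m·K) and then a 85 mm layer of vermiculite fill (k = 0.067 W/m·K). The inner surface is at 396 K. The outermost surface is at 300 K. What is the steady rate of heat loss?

Each spherical layer contributes R = (1/r_i − 1/r_o)/(4πk):
R_copper shell = (1/1.39 − 1/1.413)/(4π×396) = 2.353×10^-6 K/W
R_cellular glass = (1/1.413 − 1/1.538)/(4π×0.0523) = 0.08752 K/W
R_vermiculite fill = (1/1.538 − 1/1.623)/(4π×0.067) = 0.04044 K/W
R_total = 0.128 K/W
Q = ΔT/R_total = 96/0.128

Q ≈ 750 W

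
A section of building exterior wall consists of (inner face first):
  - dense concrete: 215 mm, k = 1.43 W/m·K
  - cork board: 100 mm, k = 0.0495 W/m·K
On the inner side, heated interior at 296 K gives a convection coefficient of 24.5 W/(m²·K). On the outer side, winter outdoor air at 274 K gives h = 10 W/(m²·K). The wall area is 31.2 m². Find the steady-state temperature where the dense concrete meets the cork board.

Using the resistance-network approach (series):
R_inner film = 1/(h_i·A) = 1/(24.5×31.2) = 0.001308 K/W
R_dense concrete = L/(kA) = 0.215/(1.43×31.2) = 0.004819 K/W
R_cork board = L/(kA) = 0.1/(0.0495×31.2) = 0.06475 K/W
R_outer film = 1/(h_o·A) = 1/(10×31.2) = 0.003205 K/W
R_total = 0.07408 K/W;  Q = ΔT/R_total = 22/0.07408 = 297 W
T_interface = T_inner − Q·ΣR(inner→interface) = 296 − 297×0.006127

T ≈ 294 K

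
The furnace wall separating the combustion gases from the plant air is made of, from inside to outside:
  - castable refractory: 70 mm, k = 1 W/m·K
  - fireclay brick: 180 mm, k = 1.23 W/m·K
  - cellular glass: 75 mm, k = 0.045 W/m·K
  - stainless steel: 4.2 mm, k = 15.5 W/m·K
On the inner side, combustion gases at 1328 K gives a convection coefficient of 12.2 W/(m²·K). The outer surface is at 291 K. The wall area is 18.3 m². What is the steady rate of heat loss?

Thermal resistances in series:
R_inner film = 1/(h_i·A) = 1/(12.2×18.3) = 0.004479 K/W
R_castable refractory = L/(kA) = 0.07/(1×18.3) = 0.003825 K/W
R_fireclay brick = L/(kA) = 0.18/(1.23×18.3) = 0.007997 K/W
R_cellular glass = L/(kA) = 0.075/(0.045×18.3) = 0.09107 K/W
R_stainless steel = L/(kA) = 0.0042/(15.5×18.3) = 1.481×10^-5 K/W
R_total = 0.1074 K/W
Q = ΔT / R_total = 1037 / 0.1074

Q ≈ 9660 W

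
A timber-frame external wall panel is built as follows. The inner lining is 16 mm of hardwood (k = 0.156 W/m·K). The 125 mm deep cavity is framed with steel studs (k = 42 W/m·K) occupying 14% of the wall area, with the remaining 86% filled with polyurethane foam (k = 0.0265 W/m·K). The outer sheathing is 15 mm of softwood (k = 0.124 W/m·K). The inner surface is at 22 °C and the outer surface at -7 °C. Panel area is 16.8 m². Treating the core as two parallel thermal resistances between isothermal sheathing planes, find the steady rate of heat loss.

Sheathing layers in series; stud and cavity paths in parallel between them.
R_inner = 0.016/(0.156×16.8) = 0.006105 K/W
R_stud  = 0.125/(42×0.14×16.8) = 0.001265 K/W
R_cav   = 0.125/(0.0265×0.86×16.8) = 0.3265 K/W
1/R_core = 1/R_stud + 1/R_cav → R_core = 0.001261 K/W
R_outer = 0.015/(0.124×16.8) = 0.0072 K/W
R_total = 0.01457 K/W
Q = ΔT/R_total = 29/0.01457

Q ≈ 1990 W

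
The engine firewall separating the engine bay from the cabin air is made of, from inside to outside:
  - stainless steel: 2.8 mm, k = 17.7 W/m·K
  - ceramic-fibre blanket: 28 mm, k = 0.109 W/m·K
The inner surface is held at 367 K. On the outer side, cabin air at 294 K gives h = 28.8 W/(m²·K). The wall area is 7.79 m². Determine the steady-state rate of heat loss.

Model the wall as resistances in series:
R_stainless steel = L/(kA) = 0.0028/(17.7×7.79) = 2.031×10^-5 K/W
R_ceramic-fibre blanket = L/(kA) = 0.028/(0.109×7.79) = 0.03298 K/W
R_outer film = 1/(h_o·A) = 1/(28.8×7.79) = 0.004457 K/W
R_total = 0.03745 K/W
Q = ΔT / R_total = 73 / 0.03745

Q ≈ 1950 W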